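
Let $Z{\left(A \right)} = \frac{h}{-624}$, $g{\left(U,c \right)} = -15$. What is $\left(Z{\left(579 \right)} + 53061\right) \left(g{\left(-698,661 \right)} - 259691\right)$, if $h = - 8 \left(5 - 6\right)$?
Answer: $- \frac{537430012721}{39} \approx -1.378 \cdot 10^{10}$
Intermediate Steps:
$h = 8$ ($h = \left(-8\right) \left(-1\right) = 8$)
$Z{\left(A \right)} = - \frac{1}{78}$ ($Z{\left(A \right)} = \frac{8}{-624} = 8 \left(- \frac{1}{624}\right) = - \frac{1}{78}$)
$\left(Z{\left(579 \right)} + 53061\right) \left(g{\left(-698,661 \right)} - 259691\right) = \left(- \frac{1}{78} + 53061\right) \left(-15 - 259691\right) = \frac{4138757}{78} \left(-259706\right) = - \frac{537430012721}{39}$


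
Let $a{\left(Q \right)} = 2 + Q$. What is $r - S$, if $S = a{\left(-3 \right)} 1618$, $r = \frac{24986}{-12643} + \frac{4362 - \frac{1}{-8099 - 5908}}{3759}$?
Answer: $\frac{1076532304778449}{665683193259} \approx 1617.2$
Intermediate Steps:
$r = - \frac{543101914613}{665683193259}$ ($r = 24986 \left(- \frac{1}{12643}\right) + \left(4362 - \frac{1}{-14007}\right) \frac{1}{3759} = - \frac{24986}{12643} + \left(4362 - - \frac{1}{14007}\right) \frac{1}{3759} = - \frac{24986}{12643} + \left(4362 + \frac{1}{14007}\right) \frac{1}{3759} = - \frac{24986}{12643} + \frac{61098535}{14007} \cdot \frac{1}{3759} = - \frac{24986}{12643} + \frac{61098535}{52652313} = - \frac{543101914613}{665683193259} \approx -0.81586$)
$S = -1618$ ($S = \left(2 - 3\right) 1618 = \left(-1\right) 1618 = -1618$)
$r - S = - \frac{543101914613}{665683193259} - -1618 = - \frac{543101914613}{665683193259} + 1618 = \frac{1076532304778449}{665683193259}$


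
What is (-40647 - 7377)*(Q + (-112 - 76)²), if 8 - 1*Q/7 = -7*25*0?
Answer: -1700049600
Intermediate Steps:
Q = 56 (Q = 56 - 7*(-7*25)*0 = 56 - (-1225)*0 = 56 - 7*0 = 56 + 0 = 56)
(-40647 - 7377)*(Q + (-112 - 76)²) = (-40647 - 7377)*(56 + (-112 - 76)²) = -48024*(56 + (-188)²) = -48024*(56 + 35344) = -48024*35400 = -1700049600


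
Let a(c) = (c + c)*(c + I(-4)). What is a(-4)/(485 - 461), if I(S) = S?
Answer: 8/3 ≈ 2.6667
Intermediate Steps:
a(c) = 2*c*(-4 + c) (a(c) = (c + c)*(c - 4) = (2*c)*(-4 + c) = 2*c*(-4 + c))
a(-4)/(485 - 461) = (2*(-4)*(-4 - 4))/(485 - 461) = (2*(-4)*(-8))/24 = (1/24)*64 = 8/3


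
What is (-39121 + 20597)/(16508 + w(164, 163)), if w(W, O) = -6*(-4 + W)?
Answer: -4631/3887 ≈ -1.1914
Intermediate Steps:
w(W, O) = 24 - 6*W
(-39121 + 20597)/(16508 + w(164, 163)) = (-39121 + 20597)/(16508 + (24 - 6*164)) = -18524/(16508 + (24 - 984)) = -18524/(16508 - 960) = -18524/15548 = -18524*1/15548 = -4631/3887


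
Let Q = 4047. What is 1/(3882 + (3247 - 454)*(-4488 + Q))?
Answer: -1/1227831 ≈ -8.1444e-7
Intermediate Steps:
1/(3882 + (3247 - 454)*(-4488 + Q)) = 1/(3882 + (3247 - 454)*(-4488 + 4047)) = 1/(3882 + 2793*(-441)) = 1/(3882 - 1231713) = 1/(-1227831) = -1/1227831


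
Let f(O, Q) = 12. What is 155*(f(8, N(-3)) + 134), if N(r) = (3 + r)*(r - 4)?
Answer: 22630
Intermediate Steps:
N(r) = (-4 + r)*(3 + r) (N(r) = (3 + r)*(-4 + r) = (-4 + r)*(3 + r))
155*(f(8, N(-3)) + 134) = 155*(12 + 134) = 155*146 = 22630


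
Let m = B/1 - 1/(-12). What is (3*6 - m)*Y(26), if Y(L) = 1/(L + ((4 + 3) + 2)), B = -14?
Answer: 383/420 ≈ 0.91190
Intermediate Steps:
m = -167/12 (m = -14/1 - 1/(-12) = -14*1 - 1*(-1/12) = -14 + 1/12 = -167/12 ≈ -13.917)
Y(L) = 1/(9 + L) (Y(L) = 1/(L + (7 + 2)) = 1/(L + 9) = 1/(9 + L))
(3*6 - m)*Y(26) = (3*6 - 1*(-167/12))/(9 + 26) = (18 + 167/12)/35 = (383/12)*(1/35) = 383/420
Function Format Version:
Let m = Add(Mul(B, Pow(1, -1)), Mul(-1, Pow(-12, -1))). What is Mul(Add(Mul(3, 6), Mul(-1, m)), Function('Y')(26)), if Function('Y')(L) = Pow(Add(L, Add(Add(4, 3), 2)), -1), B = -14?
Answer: Rational(383, 420) ≈ 0.91190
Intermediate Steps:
m = Rational(-167, 12) (m = Add(Mul(-14, Pow(1, -1)), Mul(-1, Pow(-12, -1))) = Add(Mul(-14, 1), Mul(-1, Rational(-1, 12))) = Add(-14, Rational(1, 12)) = Rational(-167, 12) ≈ -13.917)
Function('Y')(L) = Pow(Add(9, L), -1) (Function('Y')(L) = Pow(Add(L, Add(7, 2)), -1) = Pow(Add(L, 9), -1) = Pow(Add(9, L), -1))
Mul(Add(Mul(3, 6), Mul(-1, m)), Function('Y')(26)) = Mul(Add(Mul(3, 6), Mul(-1, Rational(-167, 12))), Pow(Add(9, 26), -1)) = Mul(Add(18, Rational(167, 12)), Pow(35, -1)) = Mul(Rational(383, 12), Rational(1, 35)) = Rational(383, 420)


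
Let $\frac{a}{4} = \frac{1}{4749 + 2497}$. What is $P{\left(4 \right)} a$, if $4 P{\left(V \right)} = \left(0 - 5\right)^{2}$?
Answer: $\frac{25}{7246} \approx 0.0034502$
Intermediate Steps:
$a = \frac{2}{3623}$ ($a = \frac{4}{4749 + 2497} = \frac{4}{7246} = 4 \cdot \frac{1}{7246} = \frac{2}{3623} \approx 0.00055203$)
$P{\left(V \right)} = \frac{25}{4}$ ($P{\left(V \right)} = \frac{\left(0 - 5\right)^{2}}{4} = \frac{\left(-5\right)^{2}}{4} = \frac{1}{4} \cdot 25 = \frac{25}{4}$)
$P{\left(4 \right)} a = \frac{25}{4} \cdot \frac{2}{3623} = \frac{25}{7246}$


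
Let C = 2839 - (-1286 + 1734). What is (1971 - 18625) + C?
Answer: -14263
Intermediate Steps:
C = 2391 (C = 2839 - 448 = 2391)
(1971 - 18625) + C = (1971 - 18625) + 2391 = -16654 + 2391 = -14263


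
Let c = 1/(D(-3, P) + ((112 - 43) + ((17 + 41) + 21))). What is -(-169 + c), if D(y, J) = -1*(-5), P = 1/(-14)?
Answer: 25856/153 ≈ 168.99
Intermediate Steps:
P = -1/14 ≈ -0.071429
D(y, J) = 5
c = 1/153 (c = 1/(5 + ((112 - 43) + ((17 + 41) + 21))) = 1/(5 + (69 + (58 + 21))) = 1/(5 + (69 + 79)) = 1/(5 + 148) = 1/153 ≈ 0.0065359)
-(-169 + c) = -(-169 + 1/153) = -1*(-25856/153) = 25856/153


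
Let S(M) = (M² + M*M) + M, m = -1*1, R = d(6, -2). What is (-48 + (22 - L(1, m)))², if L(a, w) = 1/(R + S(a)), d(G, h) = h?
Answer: 729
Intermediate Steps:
R = -2
m = -1
S(M) = M + 2*M² (S(M) = (M² + M²) + M = 2*M² + M = M + 2*M²)
L(a, w) = 1/(-2 + a*(1 + 2*a))
(-48 + (22 - L(1, m)))² = (-48 + (22 - 1/(-2 + 1*(1 + 2*1))))² = (-48 + (22 - 1/(-2 + 1*(1 + 2))))² = (-48 + (22 - 1/(-2 + 1*3)))² = (-48 + (22 - 1/(-2 + 3)))² = (-48 + (22 - 1/1))² = (-48 + (22 - 1*1))² = (-48 + (22 - 1))² = (-48 + 21)² = (-27)² = 729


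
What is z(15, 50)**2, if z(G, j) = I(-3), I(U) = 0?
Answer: 0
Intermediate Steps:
z(G, j) = 0
z(15, 50)**2 = 0**2 = 0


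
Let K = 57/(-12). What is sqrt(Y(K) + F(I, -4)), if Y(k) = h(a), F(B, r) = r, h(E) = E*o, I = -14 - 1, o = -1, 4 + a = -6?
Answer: sqrt(6) ≈ 2.4495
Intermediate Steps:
a = -10 (a = -4 - 6 = -10)
I = -15
K = -19/4 (K = 57*(-1/12) = -19/4 ≈ -4.7500)
h(E) = -E (h(E) = E*(-1) = -E)
Y(k) = 10 (Y(k) = -1*(-10) = 10)
sqrt(Y(K) + F(I, -4)) = sqrt(10 - 4) = sqrt(6)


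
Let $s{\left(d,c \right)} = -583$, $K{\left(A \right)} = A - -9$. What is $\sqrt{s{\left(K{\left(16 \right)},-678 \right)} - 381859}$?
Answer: $i \sqrt{382442} \approx 618.42 i$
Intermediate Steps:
$K{\left(A \right)} = 9 + A$ ($K{\left(A \right)} = A + 9 = 9 + A$)
$\sqrt{s{\left(K{\left(16 \right)},-678 \right)} - 381859} = \sqrt{-583 - 381859} = \sqrt{-382442} = i \sqrt{382442}$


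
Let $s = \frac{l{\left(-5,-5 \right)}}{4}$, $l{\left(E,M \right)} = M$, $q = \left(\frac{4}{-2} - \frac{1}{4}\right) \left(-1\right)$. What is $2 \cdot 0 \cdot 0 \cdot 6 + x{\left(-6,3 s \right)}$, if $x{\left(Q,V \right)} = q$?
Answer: $\frac{9}{4} \approx 2.25$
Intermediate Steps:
$q = \frac{9}{4}$ ($q = \left(4 \left(- \frac{1}{2}\right) - \frac{1}{4}\right) \left(-1\right) = \left(-2 - \frac{1}{4}\right) \left(-1\right) = \left(- \frac{9}{4}\right) \left(-1\right) = \frac{9}{4} \approx 2.25$)
$s = - \frac{5}{4} \approx -1.25$
$x{\left(Q,V \right)} = \frac{9}{4}$
$2 \cdot 0 \cdot 0 \cdot 6 + x{\left(-6,3 s \right)} = 2 \cdot 0 \cdot 0 \cdot 6 + \frac{9}{4} = 2 \cdot 0 \cdot 6 + \frac{9}{4} = 2 \cdot 0 + \frac{9}{4} = 0 + \frac{9}{4} = \frac{9}{4}$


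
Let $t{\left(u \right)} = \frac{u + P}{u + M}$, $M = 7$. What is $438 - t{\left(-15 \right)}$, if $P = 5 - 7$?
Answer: $\frac{3487}{8} \approx 435.88$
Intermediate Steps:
$P = -2$ ($P = 5 - 7 = -2$)
$t{\left(u \right)} = \frac{-2 + u}{7 + u}$ ($t{\left(u \right)} = \frac{u - 2}{u + 7} = \frac{-2 + u}{7 + u}$)
$438 - t{\left(-15 \right)} = 438 - \frac{-2 - 15}{7 - 15} = 438 - \frac{1}{-8} \left(-17\right) = 438 - \left(- \frac{1}{8}\right) \left(-17\right) = 438 - \frac{17}{8} = \frac{3487}{8}$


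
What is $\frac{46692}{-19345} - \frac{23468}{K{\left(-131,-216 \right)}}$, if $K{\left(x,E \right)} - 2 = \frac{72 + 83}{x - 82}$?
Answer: $- \frac{96712195512}{5242495} \approx -18448.0$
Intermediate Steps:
$K{\left(x,E \right)} = 2 + \frac{155}{-82 + x}$ ($K{\left(x,E \right)} = 2 + \frac{72 + 83}{x - 82} = 2 + \frac{155}{-82 + x}$)
$\frac{46692}{-19345} - \frac{23468}{K{\left(-131,-216 \right)}} = \frac{46692}{-19345} - \frac{23468}{\frac{1}{-82 - 131} \left(-9 + 2 \left(-131\right)\right)} = 46692 \left(- \frac{1}{19345}\right) - \frac{23468}{\frac{1}{-213} \left(-9 - 262\right)} = - \frac{46692}{19345} - \frac{23468}{\left(- \frac{1}{213}\right) \left(-271\right)} = - \frac{46692}{19345} - \frac{23468}{\frac{271}{213}} = - \frac{46692}{19345} - \frac{4998684}{271} = - \frac{96712195512}{5242495}$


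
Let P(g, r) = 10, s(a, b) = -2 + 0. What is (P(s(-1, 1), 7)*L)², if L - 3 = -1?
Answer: 400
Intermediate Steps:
s(a, b) = -2
L = 2 (L = 3 - 1 = 2)
(P(s(-1, 1), 7)*L)² = (10*2)² = 20² = 400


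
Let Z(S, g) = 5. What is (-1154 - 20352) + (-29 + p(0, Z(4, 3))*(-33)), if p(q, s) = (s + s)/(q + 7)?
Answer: -151075/7 ≈ -21582.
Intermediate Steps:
p(q, s) = 2*s/(7 + q) (p(q, s) = (2*s)/(7 + q) = 2*s/(7 + q))
(-1154 - 20352) + (-29 + p(0, Z(4, 3))*(-33)) = (-1154 - 20352) + (-29 + (2*5/(7 + 0))*(-33)) = -21506 + (-29 + (2*5/7)*(-33)) = -21506 + (-29 + (2*5*(⅐))*(-33)) = -21506 + (-29 + (10/7)*(-33)) = -21506 + (-29 - 330/7) = -21506 - 533/7 = -151075/7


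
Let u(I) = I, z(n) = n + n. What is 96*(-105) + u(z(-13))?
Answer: -10106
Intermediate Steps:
z(n) = 2*n
96*(-105) + u(z(-13)) = 96*(-105) + 2*(-13) = -10080 - 26 = -10106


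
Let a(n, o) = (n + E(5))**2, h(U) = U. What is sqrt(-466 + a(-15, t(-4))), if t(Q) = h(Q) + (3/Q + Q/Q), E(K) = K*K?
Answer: I*sqrt(366) ≈ 19.131*I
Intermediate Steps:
E(K) = K**2
t(Q) = 1 + Q + 3/Q (t(Q) = Q + (3/Q + Q/Q) = Q + (3/Q + 1) = Q + (1 + 3/Q) = 1 + Q + 3/Q)
a(n, o) = (25 + n)**2 (a(n, o) = (n + 5**2)**2 = (n + 25)**2 = (25 + n)**2)
sqrt(-466 + a(-15, t(-4))) = sqrt(-466 + (25 - 15)**2) = sqrt(-466 + 10**2) = sqrt(-466 + 100) = sqrt(-366) = I*sqrt(366)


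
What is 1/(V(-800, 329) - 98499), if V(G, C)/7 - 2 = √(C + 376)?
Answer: -19697/1939852136 - 7*√705/9699260680 ≈ -1.0173e-5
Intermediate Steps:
V(G, C) = 14 + 7*√(376 + C) (V(G, C) = 14 + 7*√(C + 376) = 14 + 7*√(376 + C))
1/(V(-800, 329) - 98499) = 1/((14 + 7*√(376 + 329)) - 98499) = 1/((14 + 7*√705) - 98499) = 1/(-98485 + 7*√705)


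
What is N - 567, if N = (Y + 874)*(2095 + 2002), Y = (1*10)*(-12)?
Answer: 3088571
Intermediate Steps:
Y = -120 (Y = 10*(-12) = -120)
N = 3089138 (N = (-120 + 874)*(2095 + 2002) = 754*4097 = 3089138)
N - 567 = 3089138 - 567 = 3088571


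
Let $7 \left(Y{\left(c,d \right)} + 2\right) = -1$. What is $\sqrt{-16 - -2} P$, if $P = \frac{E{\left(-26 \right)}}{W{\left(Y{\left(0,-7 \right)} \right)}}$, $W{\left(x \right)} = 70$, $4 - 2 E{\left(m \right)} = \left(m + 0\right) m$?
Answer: $- \frac{24 i \sqrt{14}}{5} \approx - 17.96 i$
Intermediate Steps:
$Y{\left(c,d \right)} = - \frac{15}{7}$ ($Y{\left(c,d \right)} = -2 + \frac{1}{7} \left(-1\right) = -2 - \frac{1}{7} = - \frac{15}{7}$)
$E{\left(m \right)} = 2 - \frac{m^{2}}{2}$ ($E{\left(m \right)} = 2 - \frac{\left(m + 0\right) m}{2} = 2 - \frac{m m}{2} = 2 - \frac{m^{2}}{2}$)
$P = - \frac{24}{5}$ ($P = \frac{2 - \frac{\left(-26\right)^{2}}{2}}{70} = \left(2 - 338\right) \frac{1}{70} = \left(-336\right) \frac{1}{70} = - \frac{24}{5} \approx -4.8$)
$\sqrt{-16 - -2} P = \sqrt{-16 - -2} \left(- \frac{24}{5}\right) = \sqrt{-16 + \left(-2 + 4\right)} \left(- \frac{24}{5}\right) = \sqrt{-16 + 2} \left(- \frac{24}{5}\right) = \sqrt{-14} \left(- \frac{24}{5}\right) = i \sqrt{14} \left(- \frac{24}{5}\right) = - \frac{24 i \sqrt{14}}{5}$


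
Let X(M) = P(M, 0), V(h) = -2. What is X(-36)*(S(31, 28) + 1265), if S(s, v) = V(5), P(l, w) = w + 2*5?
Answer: 12630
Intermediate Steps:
P(l, w) = 10 + w (P(l, w) = w + 10 = 10 + w)
X(M) = 10 (X(M) = 10 + 0 = 10)
S(s, v) = -2
X(-36)*(S(31, 28) + 1265) = 10*(-2 + 1265) = 10*1263 = 12630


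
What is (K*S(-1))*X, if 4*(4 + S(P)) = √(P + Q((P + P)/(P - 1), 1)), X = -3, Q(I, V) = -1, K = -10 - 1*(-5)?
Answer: -60 + 15*I*√2/4 ≈ -60.0 + 5.3033*I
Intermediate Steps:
K = -5 (K = -10 + 5 = -5)
S(P) = -4 + √(-1 + P)/4 (S(P) = -4 + √(P - 1)/4 = -4 + √(-1 + P)/4)
(K*S(-1))*X = -5*(-4 + √(-1 - 1)/4)*(-3) = -5*(-4 + √(-2)/4)*(-3) = -5*(-4 + (I*√2)/4)*(-3) = -5*(-4 + I*√2/4)*(-3) = (20 - 5*I*√2/4)*(-3) = -60 + 15*I*√2/4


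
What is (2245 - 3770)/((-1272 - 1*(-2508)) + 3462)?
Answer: -1525/4698 ≈ -0.32461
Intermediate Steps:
(2245 - 3770)/((-1272 - 1*(-2508)) + 3462) = -1525/((-1272 + 2508) + 3462) = -1525/(1236 + 3462) = -1525/4698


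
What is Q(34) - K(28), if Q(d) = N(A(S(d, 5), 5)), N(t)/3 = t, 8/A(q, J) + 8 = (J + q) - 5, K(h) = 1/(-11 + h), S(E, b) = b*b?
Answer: 23/17 ≈ 1.3529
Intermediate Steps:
S(E, b) = b²
A(q, J) = 8/(-13 + J + q) (A(q, J) = 8/(-8 + ((J + q) - 5)) = 8/(-8 + (-5 + J + q)) = 8/(-13 + J + q))
N(t) = 3*t
Q(d) = 24/17 (Q(d) = 3*(8/(-13 + 5 + 5²)) = 3*(8/(-13 + 5 + 25)) = 3*(8/17) = 24/17)
Q(34) - K(28) = 24/17 - 1/(-11 + 28) = 24/17 - 1/17 = 23/17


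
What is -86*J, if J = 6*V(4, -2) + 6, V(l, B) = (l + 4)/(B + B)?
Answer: 516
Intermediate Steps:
V(l, B) = (4 + l)/(2*B) (V(l, B) = (4 + l)/((2*B)) = (4 + l)*(1/(2*B)) = (4 + l)/(2*B))
J = -6 (J = 6*((½)*(4 + 4)/(-2)) + 6 = 6*((½)*(-½)*8) + 6 = 6*(-2) + 6 = -12 + 6 = -6)
-86*J = -86*(-6) = 516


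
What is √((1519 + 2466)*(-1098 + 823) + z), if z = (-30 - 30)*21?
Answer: I*√1097135 ≈ 1047.4*I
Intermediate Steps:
z = -1260 (z = -60*21 = -1260)
√((1519 + 2466)*(-1098 + 823) + z) = √((1519 + 2466)*(-1098 + 823) - 1260) = √(3985*(-275) - 1260) = √(-1095875 - 1260) = √(-1097135) = I*√1097135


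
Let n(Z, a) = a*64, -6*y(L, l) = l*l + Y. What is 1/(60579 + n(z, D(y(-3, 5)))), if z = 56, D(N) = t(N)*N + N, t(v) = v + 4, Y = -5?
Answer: 9/542011 ≈ 1.6605e-5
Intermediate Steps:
t(v) = 4 + v
y(L, l) = 5/6 - l**2/6 (y(L, l) = -(l*l - 5)/6 = -(l**2 - 5)/6 = -(-5 + l**2)/6 = 5/6 - l**2/6)
D(N) = N + N*(4 + N) (D(N) = (4 + N)*N + N = N*(4 + N) + N = N + N*(4 + N))
n(Z, a) = 64*a
1/(60579 + n(z, D(y(-3, 5)))) = 1/(60579 + 64*((5/6 - 1/6*5**2)*(5 + (5/6 - 1/6*5**2)))) = 1/(60579 + 64*((5/6 - 1/6*25)*(5 + (5/6 - 1/6*25)))) = 1/(60579 + 64*((5/6 - 25/6)*(5 + (5/6 - 25/6)))) = 1/(60579 + 64*(-10*(5 - 10/3)/3)) = 1/(60579 + 64*(-10/3*5/3)) = 1/(60579 + 64*(-50/9)) = 1/(60579 - 3200/9) = 1/(542011/9) = 9/542011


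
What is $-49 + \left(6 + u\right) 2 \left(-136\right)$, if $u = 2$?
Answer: $-2225$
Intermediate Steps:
$-49 + \left(6 + u\right) 2 \left(-136\right) = -49 + \left(6 + 2\right) 2 \left(-136\right) = -49 + 8 \cdot 2 \left(-136\right) = -49 + 16 \left(-136\right) = -49 - 2176 = -2225$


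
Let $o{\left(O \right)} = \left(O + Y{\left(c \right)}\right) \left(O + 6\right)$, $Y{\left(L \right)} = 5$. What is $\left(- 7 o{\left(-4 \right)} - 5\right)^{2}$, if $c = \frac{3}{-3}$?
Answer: $361$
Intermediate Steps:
$c = -1$ ($c = 3 \left(- \frac{1}{3}\right) = -1$)
$o{\left(O \right)} = \left(5 + O\right) \left(6 + O\right)$ ($o{\left(O \right)} = \left(O + 5\right) \left(O + 6\right) = \left(5 + O\right) \left(6 + O\right)$)
$\left(- 7 o{\left(-4 \right)} - 5\right)^{2} = \left(- 7 \left(30 + \left(-4\right)^{2} + 11 \left(-4\right)\right) - 5\right)^{2} = \left(- 7 \left(30 + 16 - 44\right) - 5\right)^{2} = \left(\left(-7\right) 2 - 5\right)^{2} = \left(-14 - 5\right)^{2} = \left(-19\right)^{2} = 361$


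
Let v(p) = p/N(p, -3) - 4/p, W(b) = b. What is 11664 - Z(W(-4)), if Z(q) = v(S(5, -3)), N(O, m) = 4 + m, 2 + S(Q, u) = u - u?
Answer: 11664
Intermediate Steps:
S(Q, u) = -2 (S(Q, u) = -2 + (u - u) = -2 + 0 = -2)
v(p) = p - 4/p (v(p) = p/(4 - 3) - 4/p = p/1 - 4/p = p*1 - 4/p = p - 4/p)
Z(q) = 0 (Z(q) = -2 - 4/(-2) = -2 - 4*(-½) = -2 + 2 = 0)
11664 - Z(W(-4)) = 11664 - 1*0 = 11664 + 0 = 11664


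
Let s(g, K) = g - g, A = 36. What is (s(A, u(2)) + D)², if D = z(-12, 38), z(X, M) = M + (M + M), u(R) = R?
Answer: 12996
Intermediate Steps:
s(g, K) = 0
z(X, M) = 3*M (z(X, M) = M + 2*M = 3*M)
D = 114 (D = 3*38 = 114)
(s(A, u(2)) + D)² = (0 + 114)² = 114² = 12996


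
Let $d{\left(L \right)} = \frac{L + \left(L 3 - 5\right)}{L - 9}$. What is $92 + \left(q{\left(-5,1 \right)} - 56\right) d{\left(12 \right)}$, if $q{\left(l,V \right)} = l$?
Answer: $- \frac{2347}{3} \approx -782.33$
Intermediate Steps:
$d{\left(L \right)} = \frac{-5 + 4 L}{-9 + L}$ ($d{\left(L \right)} = \frac{L + \left(3 L - 5\right)}{L - 9} = \frac{L + \left(-5 + 3 L\right)}{-9 + L} = \frac{-5 + 4 L}{-9 + L}$)
$92 + \left(q{\left(-5,1 \right)} - 56\right) d{\left(12 \right)} = 92 + \left(-5 - 56\right) \frac{-5 + 4 \cdot 12}{-9 + 12} = 92 - 61 \frac{-5 + 48}{3} = 92 - 61 \cdot \frac{1}{3} \cdot 43 = 92 - \frac{2623}{3} = - \frac{2347}{3}$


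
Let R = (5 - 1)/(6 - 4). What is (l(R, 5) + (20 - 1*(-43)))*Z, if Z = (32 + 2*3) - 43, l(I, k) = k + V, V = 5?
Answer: -365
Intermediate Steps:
R = 2 (R = 4/2 = 4*(½) = 2)
l(I, k) = 5 + k (l(I, k) = k + 5 = 5 + k)
Z = -5 (Z = (32 + 6) - 43 = 38 - 43 = -5)
(l(R, 5) + (20 - 1*(-43)))*Z = ((5 + 5) + (20 - 1*(-43)))*(-5) = (10 + (20 + 43))*(-5) = (10 + 63)*(-5) = 73*(-5) = -365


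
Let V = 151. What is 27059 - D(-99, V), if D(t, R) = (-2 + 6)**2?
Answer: 27043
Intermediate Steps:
D(t, R) = 16 (D(t, R) = 4**2 = 16)
27059 - D(-99, V) = 27059 - 1*16 = 27059 - 16 = 27043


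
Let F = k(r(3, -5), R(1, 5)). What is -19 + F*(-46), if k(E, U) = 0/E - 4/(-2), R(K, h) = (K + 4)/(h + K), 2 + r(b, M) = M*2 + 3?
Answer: -111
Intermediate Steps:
r(b, M) = 1 + 2*M (r(b, M) = -2 + (M*2 + 3) = -2 + (2*M + 3) = -2 + (3 + 2*M) = 1 + 2*M)
R(K, h) = (4 + K)/(K + h)
k(E, U) = 2 (k(E, U) = 0 - 4*(-½) = 0 + 2 = 2)
F = 2
-19 + F*(-46) = -19 + 2*(-46) = -19 - 92 = -111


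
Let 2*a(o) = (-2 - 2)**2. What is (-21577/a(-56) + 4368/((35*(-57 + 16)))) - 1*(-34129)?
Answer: 51543283/1640 ≈ 31429.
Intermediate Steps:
a(o) = 8 (a(o) = (-2 - 2)**2/2 = (1/2)*(-4)**2 = (1/2)*16 = 8)
(-21577/a(-56) + 4368/((35*(-57 + 16)))) - 1*(-34129) = (-21577/8 + 4368/((35*(-57 + 16)))) - 1*(-34129) = (-21577*1/8 + 4368/((35*(-41)))) + 34129 = (-21577/8 + 4368/(-1435)) + 34129 = (-21577/8 + 4368*(-1/1435)) + 34129 = (-21577/8 - 624/205) + 34129 = -4428277/1640 + 34129 = 51543283/1640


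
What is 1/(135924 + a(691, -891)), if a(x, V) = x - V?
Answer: 1/137506 ≈ 7.2724e-6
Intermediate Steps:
1/(135924 + a(691, -891)) = 1/(135924 + (691 - 1*(-891))) = 1/(135924 + (691 + 891)) = 1/(135924 + 1582) = 1/137506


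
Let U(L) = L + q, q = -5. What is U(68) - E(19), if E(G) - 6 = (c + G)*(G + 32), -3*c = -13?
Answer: -1133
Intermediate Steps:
c = 13/3 (c = -⅓*(-13) = 13/3 ≈ 4.3333)
U(L) = -5 + L (U(L) = L - 5 = -5 + L)
E(G) = 6 + (32 + G)*(13/3 + G) (E(G) = 6 + (13/3 + G)*(G + 32) = 6 + (13/3 + G)*(32 + G) = 6 + (32 + G)*(13/3 + G))
U(68) - E(19) = (-5 + 68) - (434/3 + 19² + (109/3)*19) = 63 - (434/3 + 361 + 2071/3) = 63 - 1*1196 = 63 - 1196 = -1133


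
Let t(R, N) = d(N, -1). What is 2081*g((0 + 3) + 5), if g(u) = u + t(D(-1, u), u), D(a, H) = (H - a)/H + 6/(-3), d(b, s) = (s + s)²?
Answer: 24972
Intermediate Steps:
d(b, s) = 4*s² (d(b, s) = (2*s)² = 4*s²)
D(a, H) = -2 + (H - a)/H (D(a, H) = (H - a)/H + 6*(-⅓) = (H - a)/H - 2 = -2 + (H - a)/H)
t(R, N) = 4 (t(R, N) = 4*(-1)² = 4*1 = 4)
g(u) = 4 + u (g(u) = u + 4 = 4 + u)
2081*g((0 + 3) + 5) = 2081*(4 + ((0 + 3) + 5)) = 2081*(4 + (3 + 5)) = 2081*(4 + 8) = 2081*12 = 24972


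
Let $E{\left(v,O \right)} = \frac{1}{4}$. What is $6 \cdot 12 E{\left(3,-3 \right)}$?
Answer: $18$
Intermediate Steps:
$E{\left(v,O \right)} = \frac{1}{4}$
$6 \cdot 12 E{\left(3,-3 \right)} = 6 \cdot 12 \cdot \frac{1}{4} = 72 \cdot \frac{1}{4} = 18$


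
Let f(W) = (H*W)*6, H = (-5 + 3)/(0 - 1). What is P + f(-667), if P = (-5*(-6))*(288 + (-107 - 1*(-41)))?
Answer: -1344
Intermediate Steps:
H = 2 (H = -2/(-1) = -2*(-1) = 2)
f(W) = 12*W (f(W) = (2*W)*6 = 12*W)
P = 6660 (P = 30*(288 + (-107 + 41)) = 30*(288 - 66) = 30*222 = 6660)
P + f(-667) = 6660 + 12*(-667) = 6660 - 8004 = -1344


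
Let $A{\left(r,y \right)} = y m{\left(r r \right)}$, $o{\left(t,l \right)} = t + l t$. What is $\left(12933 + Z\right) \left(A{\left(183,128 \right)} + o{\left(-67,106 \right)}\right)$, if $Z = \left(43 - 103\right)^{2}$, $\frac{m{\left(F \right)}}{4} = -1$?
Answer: $-126989973$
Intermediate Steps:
$m{\left(F \right)} = -4$ ($m{\left(F \right)} = 4 \left(-1\right) = -4$)
$A{\left(r,y \right)} = - 4 y$ ($A{\left(r,y \right)} = y \left(-4\right) = - 4 y$)
$Z = 3600$ ($Z = \left(-60\right)^{2} = 3600$)
$\left(12933 + Z\right) \left(A{\left(183,128 \right)} + o{\left(-67,106 \right)}\right) = \left(12933 + 3600\right) \left(\left(-4\right) 128 - 67 \left(1 + 106\right)\right) = 16533 \left(-512 - 7169\right) = 16533 \left(-7681\right) = -126989973$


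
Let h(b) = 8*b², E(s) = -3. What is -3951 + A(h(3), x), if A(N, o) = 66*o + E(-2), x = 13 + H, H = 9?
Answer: -2502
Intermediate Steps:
x = 22 (x = 13 + 9 = 22)
A(N, o) = -3 + 66*o (A(N, o) = 66*o - 3 = -3 + 66*o)
-3951 + A(h(3), x) = -3951 + (-3 + 66*22) = -3951 + (-3 + 1452) = -3951 + 1449 = -2502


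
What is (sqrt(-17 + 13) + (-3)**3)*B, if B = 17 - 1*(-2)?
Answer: -513 + 38*I ≈ -513.0 + 38.0*I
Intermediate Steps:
B = 19 (B = 17 + 2 = 19)
(sqrt(-17 + 13) + (-3)**3)*B = (sqrt(-17 + 13) + (-3)**3)*19 = (sqrt(-4) - 27)*19 = (2*I - 27)*19 = (-27 + 2*I)*19 = -513 + 38*I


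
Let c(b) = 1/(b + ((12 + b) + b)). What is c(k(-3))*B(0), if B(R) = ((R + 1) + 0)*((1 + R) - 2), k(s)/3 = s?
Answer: 1/15 ≈ 0.066667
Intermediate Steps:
k(s) = 3*s
c(b) = 1/(12 + 3*b) (c(b) = 1/(b + (12 + 2*b)) = 1/(12 + 3*b))
B(R) = (1 + R)*(-1 + R) (B(R) = ((1 + R) + 0)*(-1 + R) = (1 + R)*(-1 + R))
c(k(-3))*B(0) = (1/(3*(4 + 3*(-3))))*(-1 + 0²) = (1/(3*(4 - 9)))*(-1 + 0) = ((⅓)/(-5))*(-1) = ((⅓)*(-⅕))*(-1) = -1/15*(-1) = 1/15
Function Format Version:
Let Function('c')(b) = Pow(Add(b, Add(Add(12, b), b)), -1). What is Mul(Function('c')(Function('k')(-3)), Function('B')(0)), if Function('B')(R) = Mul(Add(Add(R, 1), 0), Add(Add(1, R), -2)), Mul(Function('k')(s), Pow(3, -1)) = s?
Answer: Rational(1, 15) ≈ 0.066667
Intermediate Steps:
Function('k')(s) = Mul(3, s)
Function('c')(b) = Pow(Add(12, Mul(3, b)), -1) (Function('c')(b) = Pow(Add(b, Add(12, Mul(2, b))), -1) = Pow(Add(12, Mul(3, b)), -1))
Function('B')(R) = Mul(Add(1, R), Add(-1, R)) (Function('B')(R) = Mul(Add(Add(1, R), 0), Add(-1, R)) = Mul(Add(1, R), Add(-1, R)))
Mul(Function('c')(Function('k')(-3)), Function('B')(0)) = Mul(Mul(Rational(1, 3), Pow(Add(4, Mul(3, -3)), -1)), Add(-1, Pow(0, 2))) = Mul(Mul(Rational(1, 3), Pow(Add(4, -9), -1)), Add(-1, 0)) = Mul(Mul(Rational(1, 3), Pow(-5, -1)), -1) = Mul(Mul(Rational(1, 3), Rational(-1, 5)), -1) = Mul(Rational(-1, 15), -1) = Rational(1, 15)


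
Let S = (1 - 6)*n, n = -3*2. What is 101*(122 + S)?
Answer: 15352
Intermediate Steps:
n = -6
S = 30 (S = (1 - 6)*(-6) = -5*(-6) = 30)
101*(122 + S) = 101*(122 + 30) = 101*152 = 15352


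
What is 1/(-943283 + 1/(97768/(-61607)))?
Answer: -97768/92222953951 ≈ -1.0601e-6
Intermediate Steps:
1/(-943283 + 1/(97768/(-61607))) = 1/(-943283 + 1/(97768*(-1/61607))) = 1/(-943283 + 1/(-97768/61607)) = 1/(-943283 - 61607/97768) = 1/(-92222953951/97768) = -97768/92222953951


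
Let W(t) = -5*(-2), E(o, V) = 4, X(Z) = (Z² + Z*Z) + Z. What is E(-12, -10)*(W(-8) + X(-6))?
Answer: 304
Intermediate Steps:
X(Z) = Z + 2*Z² (X(Z) = (Z² + Z²) + Z = 2*Z² + Z = Z + 2*Z²)
W(t) = 10
E(-12, -10)*(W(-8) + X(-6)) = 4*(10 - 6*(1 + 2*(-6))) = 4*(10 - 6*(1 - 12)) = 4*(10 - 6*(-11)) = 4*(10 + 66) = 4*76 = 304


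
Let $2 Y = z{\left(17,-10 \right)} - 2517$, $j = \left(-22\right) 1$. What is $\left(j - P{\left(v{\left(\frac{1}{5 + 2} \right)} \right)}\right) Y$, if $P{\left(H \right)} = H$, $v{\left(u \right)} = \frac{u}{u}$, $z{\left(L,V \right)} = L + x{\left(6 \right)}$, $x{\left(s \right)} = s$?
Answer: $28681$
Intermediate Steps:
$z{\left(L,V \right)} = 6 + L$ ($z{\left(L,V \right)} = L + 6 = 6 + L$)
$v{\left(u \right)} = 1$
$j = -22$
$Y = -1247$ ($Y = \frac{\left(6 + 17\right) - 2517}{2} = \frac{23 - 2517}{2} = \frac{1}{2} \left(-2494\right) = -1247$)
$\left(j - P{\left(v{\left(\frac{1}{5 + 2} \right)} \right)}\right) Y = \left(-22 - 1\right) \left(-1247\right) = \left(-23\right) \left(-1247\right) = 28681$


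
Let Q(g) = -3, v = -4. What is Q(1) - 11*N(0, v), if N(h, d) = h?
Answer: -3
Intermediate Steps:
Q(1) - 11*N(0, v) = -3 - 11*0 = -3 + 0 = -3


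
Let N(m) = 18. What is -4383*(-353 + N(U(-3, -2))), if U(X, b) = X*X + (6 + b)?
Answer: 1468305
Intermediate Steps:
U(X, b) = 6 + b + X**2 (U(X, b) = X**2 + (6 + b) = 6 + b + X**2)
-4383*(-353 + N(U(-3, -2))) = -4383*(-353 + 18) = -4383*(-335) = 1468305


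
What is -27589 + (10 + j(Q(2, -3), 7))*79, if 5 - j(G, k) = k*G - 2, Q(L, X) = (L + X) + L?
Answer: -26799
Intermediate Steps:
Q(L, X) = X + 2*L
j(G, k) = 7 - G*k (j(G, k) = 5 - (k*G - 2) = 5 - (G*k - 2) = 5 - (-2 + G*k) = 5 + (2 - G*k) = 7 - G*k)
-27589 + (10 + j(Q(2, -3), 7))*79 = -27589 + (10 + (7 - 1*(-3 + 2*2)*7))*79 = -27589 + (10 + (7 - 1*(-3 + 4)*7))*79 = -27589 + (10 + (7 - 1*1*7))*79 = -27589 + (10 + (7 - 7))*79 = -27589 + (10 + 0)*79 = -27589 + 10*79 = -27589 + 790 = -26799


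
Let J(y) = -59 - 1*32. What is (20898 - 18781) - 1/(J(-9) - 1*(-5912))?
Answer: 12323056/5821 ≈ 2117.0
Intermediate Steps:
J(y) = -91 (J(y) = -59 - 32 = -91)
(20898 - 18781) - 1/(J(-9) - 1*(-5912)) = (20898 - 18781) - 1/(-91 - 1*(-5912)) = 2117 - 1/(-91 + 5912) = 2117 - 1/5821 = 12323056/5821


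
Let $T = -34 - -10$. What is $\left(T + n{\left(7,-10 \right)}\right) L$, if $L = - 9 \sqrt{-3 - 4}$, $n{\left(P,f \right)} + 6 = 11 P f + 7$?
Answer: $7137 i \sqrt{7} \approx 18883.0 i$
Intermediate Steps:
$n{\left(P,f \right)} = 1 + 11 P f$ ($n{\left(P,f \right)} = -6 + \left(11 P f + 7\right) = -6 + \left(7 + 11 P f\right) = 1 + 11 P f$)
$T = -24$ ($T = -34 + 10 = -24$)
$L = - 9 i \sqrt{7}$ ($L = - 9 \sqrt{-7} = - 9 i \sqrt{7} \approx - 23.812 i$)
$\left(T + n{\left(7,-10 \right)}\right) L = \left(-24 + \left(1 + 11 \cdot 7 \left(-10\right)\right)\right) \left(- 9 i \sqrt{7}\right) = \left(-24 + \left(1 - 770\right)\right) \left(- 9 i \sqrt{7}\right) = \left(-24 - 769\right) \left(- 9 i \sqrt{7}\right) = - 793 \left(- 9 i \sqrt{7}\right) = 7137 i \sqrt{7}$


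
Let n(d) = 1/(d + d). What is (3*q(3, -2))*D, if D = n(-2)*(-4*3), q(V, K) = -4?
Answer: -36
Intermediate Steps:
n(d) = 1/(2*d)
D = 3 (D = ((½)/(-2))*(-4*3) = ((½)*(-½))*(-12) = -¼*(-12) = 3)
(3*q(3, -2))*D = (3*(-4))*3 = -12*3 = -36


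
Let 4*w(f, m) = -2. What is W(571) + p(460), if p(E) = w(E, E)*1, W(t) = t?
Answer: 1141/2 ≈ 570.50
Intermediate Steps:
w(f, m) = -½ (w(f, m) = (¼)*(-2) = -½)
p(E) = -½ (p(E) = -½*1 = -½)
W(571) + p(460) = 571 - ½ = 1141/2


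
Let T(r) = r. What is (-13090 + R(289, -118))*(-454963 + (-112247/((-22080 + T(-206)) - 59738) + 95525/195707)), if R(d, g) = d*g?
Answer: 43082411737074186545/2006583871 ≈ 2.1471e+10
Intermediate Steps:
(-13090 + R(289, -118))*(-454963 + (-112247/((-22080 + T(-206)) - 59738) + 95525/195707)) = (-13090 + 289*(-118))*(-454963 + (-112247/((-22080 - 206) - 59738) + 95525/195707)) = (-13090 - 34102)*(-454963 + (-112247/(-22286 - 59738) + 95525*(1/195707))) = -47192*(-454963 + (-112247/(-82024) + 95525/195707)) = -47192*(-454963 + (-112247*(-1/82024) + 95525/195707)) = -47192*(-454963 + (112247/82024 + 95525/195707)) = -47192*(-454963 + 29802866229/16052670968) = -47192*(-7303341538747955/16052670968) = 43082411737074186545/2006583871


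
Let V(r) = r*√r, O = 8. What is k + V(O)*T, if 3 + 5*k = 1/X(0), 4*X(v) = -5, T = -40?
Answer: -19/25 - 640*√2 ≈ -905.86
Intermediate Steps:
X(v) = -5/4 (X(v) = (¼)*(-5) = -5/4)
V(r) = r^(3/2)
k = -19/25 (k = -⅗ + 1/(5*(-5/4)) = -⅗ + (⅕)*(-⅘) = -⅗ - 4/25 = -19/25 ≈ -0.76000)
k + V(O)*T = -19/25 + 8^(3/2)*(-40) = -19/25 + (16*√2)*(-40) = -19/25 - 640*√2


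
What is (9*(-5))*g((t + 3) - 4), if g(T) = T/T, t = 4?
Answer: -45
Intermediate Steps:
g(T) = 1
(9*(-5))*g((t + 3) - 4) = (9*(-5))*1 = -45*1 = -45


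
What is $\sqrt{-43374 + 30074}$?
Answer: $10 i \sqrt{133} \approx 115.33 i$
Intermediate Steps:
$\sqrt{-43374 + 30074} = \sqrt{-13300} = 10 i \sqrt{133}$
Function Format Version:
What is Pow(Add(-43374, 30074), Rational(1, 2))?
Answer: Mul(10, I, Pow(133, Rational(1, 2))) ≈ Mul(115.33, I)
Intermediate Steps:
Pow(Add(-43374, 30074), Rational(1, 2)) = Pow(-13300, Rational(1, 2)) = Mul(10, I, Pow(133, Rational(1, 2)))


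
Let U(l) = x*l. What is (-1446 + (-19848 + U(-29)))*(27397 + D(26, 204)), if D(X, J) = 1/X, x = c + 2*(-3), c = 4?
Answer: -7563445614/13 ≈ -5.8180e+8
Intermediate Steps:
x = -2 (x = 4 + 2*(-3) = 4 - 6 = -2)
U(l) = -2*l
(-1446 + (-19848 + U(-29)))*(27397 + D(26, 204)) = (-1446 + (-19848 - 2*(-29)))*(27397 + 1/26) = (-1446 + (-19848 + 58))*(27397 + 1/26) = (-1446 - 19790)*(712323/26) = -21236*712323/26 = -7563445614/13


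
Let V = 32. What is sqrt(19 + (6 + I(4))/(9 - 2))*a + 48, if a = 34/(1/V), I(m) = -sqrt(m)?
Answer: 48 + 1088*sqrt(959)/7 ≈ 4861.3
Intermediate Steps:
a = 1088 (a = 34/(1/32) = 34*32 = 1088)
sqrt(19 + (6 + I(4))/(9 - 2))*a + 48 = sqrt(19 + (6 - sqrt(4))/(9 - 2))*1088 + 48 = sqrt(19 + (6 - 1*2)/7)*1088 + 48 = sqrt(19 + (6 - 2)*(1/7))*1088 + 48 = sqrt(19 + 4*(1/7))*1088 + 48 = sqrt(19 + 4/7)*1088 + 48 = sqrt(137/7)*1088 + 48 = (sqrt(959)/7)*1088 + 48 = 1088*sqrt(959)/7 + 48 = 48 + 1088*sqrt(959)/7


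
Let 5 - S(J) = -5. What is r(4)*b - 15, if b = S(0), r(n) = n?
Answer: 25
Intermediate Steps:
S(J) = 10 (S(J) = 5 - 1*(-5) = 5 + 5 = 10)
b = 10
r(4)*b - 15 = 4*10 - 15 = 40 - 15 = 25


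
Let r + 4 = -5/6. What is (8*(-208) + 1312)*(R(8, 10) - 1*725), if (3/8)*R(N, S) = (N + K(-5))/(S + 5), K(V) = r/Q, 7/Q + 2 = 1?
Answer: 48130016/189 ≈ 2.5466e+5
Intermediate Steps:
Q = -7 (Q = 7/(-2 + 1) = 7/(-1) = 7*(-1) = -7)
r = -29/6 (r = -4 - 5/6 = -4 - 5*⅙ = -4 - ⅚ = -29/6 ≈ -4.8333)
K(V) = 29/42 (K(V) = -29/6/(-7) = -29/6*(-⅐) = 29/42)
R(N, S) = 8*(29/42 + N)/(3*(5 + S)) (R(N, S) = 8*((N + 29/42)/(S + 5))/3 = 8*((29/42 + N)/(5 + S))/3 = 8*(29/42 + N)/(3*(5 + S)))
(8*(-208) + 1312)*(R(8, 10) - 1*725) = (8*(-208) + 1312)*(4*(29 + 42*8)/(63*(5 + 10)) - 1*725) = (-1664 + 1312)*((4/63)*(29 + 336)/15 - 725) = -352*((4/63)*(1/15)*365 - 725) = -352*(292/189 - 725) = -352*(-136733/189) = 48130016/189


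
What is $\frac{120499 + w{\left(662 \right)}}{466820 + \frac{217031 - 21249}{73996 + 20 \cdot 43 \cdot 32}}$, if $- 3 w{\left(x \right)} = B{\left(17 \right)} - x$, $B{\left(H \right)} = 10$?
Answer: $\frac{18381958942}{71084842353} \approx 0.25859$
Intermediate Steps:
$w{\left(x \right)} = - \frac{10}{3} + \frac{x}{3}$ ($w{\left(x \right)} = - \frac{10 - x}{3} = - \frac{10}{3} + \frac{x}{3}$)
$\frac{120499 + w{\left(662 \right)}}{466820 + \frac{217031 - 21249}{73996 + 20 \cdot 43 \cdot 32}} = \frac{120499 + \left(- \frac{10}{3} + \frac{1}{3} \cdot 662\right)}{466820 + \frac{217031 - 21249}{73996 + 20 \cdot 43 \cdot 32}} = \frac{120499 + \left(- \frac{10}{3} + \frac{662}{3}\right)}{466820 + \frac{195782}{73996 + 860 \cdot 32}} = \frac{120499 + \frac{652}{3}}{466820 + \frac{195782}{73996 + 27520}} = \frac{362149}{3 \left(466820 + \frac{195782}{101516}\right)} = \frac{362149}{3 \left(466820 + 195782 \cdot \frac{1}{101516}\right)} = \frac{362149}{3 \left(466820 + \frac{97891}{50758}\right)} = \frac{362149}{3 \cdot \frac{23694947451}{50758}} = \frac{362149}{3} \cdot \frac{50758}{23694947451} = \frac{18381958942}{71084842353}$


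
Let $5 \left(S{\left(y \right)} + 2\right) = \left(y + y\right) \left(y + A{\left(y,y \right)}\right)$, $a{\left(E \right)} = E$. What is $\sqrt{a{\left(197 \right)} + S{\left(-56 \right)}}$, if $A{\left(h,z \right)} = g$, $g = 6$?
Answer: $\sqrt{1315} \approx 36.263$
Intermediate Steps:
$A{\left(h,z \right)} = 6$
$S{\left(y \right)} = -2 + \frac{2 y \left(6 + y\right)}{5}$ ($S{\left(y \right)} = -2 + \frac{\left(y + y\right) \left(y + 6\right)}{5} = -2 + \frac{2 y \left(6 + y\right)}{5}$)
$\sqrt{a{\left(197 \right)} + S{\left(-56 \right)}} = \sqrt{197 + \left(-2 + \frac{2 \left(-56\right)^{2}}{5} + \frac{12}{5} \left(-56\right)\right)} = \sqrt{197 - -1118} = \sqrt{197 + 1118} = \sqrt{1315}$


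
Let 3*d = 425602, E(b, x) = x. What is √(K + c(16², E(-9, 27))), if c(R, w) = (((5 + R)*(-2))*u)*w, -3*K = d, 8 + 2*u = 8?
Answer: I*√425602/3 ≈ 217.46*I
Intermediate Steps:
u = 0 (u = -4 + (½)*8 = -4 + 4 = 0)
d = 425602/3 (d = (⅓)*425602 = 425602/3 ≈ 1.4187e+5)
K = -425602/9 (K = -⅓*425602/3 = -425602/9 ≈ -47289.)
c(R, w) = 0 (c(R, w) = (((5 + R)*(-2))*0)*w = ((-10 - 2*R)*0)*w = 0*w = 0)
√(K + c(16², E(-9, 27))) = √(-425602/9 + 0) = √(-425602/9) = I*√425602/3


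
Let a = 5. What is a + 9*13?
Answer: 122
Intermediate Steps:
a + 9*13 = 5 + 9*13 = 5 + 117 = 122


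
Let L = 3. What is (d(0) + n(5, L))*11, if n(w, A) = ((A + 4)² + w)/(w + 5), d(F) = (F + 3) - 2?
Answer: 352/5 ≈ 70.400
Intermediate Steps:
d(F) = 1 + F (d(F) = (3 + F) - 2 = 1 + F)
n(w, A) = (w + (4 + A)²)/(5 + w) (n(w, A) = ((4 + A)² + w)/(5 + w) = (w + (4 + A)²)/(5 + w))
(d(0) + n(5, L))*11 = ((1 + 0) + (5 + (4 + 3)²)/(5 + 5))*11 = (1 + (5 + 7²)/10)*11 = (1 + (5 + 49)/10)*11 = (1 + (⅒)*54)*11 = (1 + 27/5)*11 = (32/5)*11 = 352/5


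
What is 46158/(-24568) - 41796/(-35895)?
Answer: -104999547/146978060 ≈ -0.71439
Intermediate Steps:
46158/(-24568) - 41796/(-35895) = 46158*(-1/24568) - 41796*(-1/35895) = -23079/12284 + 13932/11965 = -104999547/146978060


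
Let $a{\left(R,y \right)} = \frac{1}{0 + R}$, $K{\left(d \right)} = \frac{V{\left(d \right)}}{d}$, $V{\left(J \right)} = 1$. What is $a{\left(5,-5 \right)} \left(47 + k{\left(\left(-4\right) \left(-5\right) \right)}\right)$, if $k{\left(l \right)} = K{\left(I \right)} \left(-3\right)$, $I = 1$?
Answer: $\frac{44}{5} \approx 8.8$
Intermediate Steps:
$K{\left(d \right)} = \frac{1}{d}$ ($K{\left(d \right)} = 1 \frac{1}{d} = \frac{1}{d}$)
$a{\left(R,y \right)} = \frac{1}{R}$
$k{\left(l \right)} = -3$ ($k{\left(l \right)} = 1^{-1} \left(-3\right) = 1 \left(-3\right) = -3$)
$a{\left(5,-5 \right)} \left(47 + k{\left(\left(-4\right) \left(-5\right) \right)}\right) = \frac{47 - 3}{5} = \frac{1}{5} \cdot 44 = \frac{44}{5}$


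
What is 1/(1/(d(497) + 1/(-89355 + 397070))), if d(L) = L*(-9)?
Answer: -1376409194/307715 ≈ -4473.0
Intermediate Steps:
d(L) = -9*L
1/(1/(d(497) + 1/(-89355 + 397070))) = 1/(1/(-9*497 + 1/(-89355 + 397070))) = 1/(1/(-4473 + 1/307715)) = 1/(1/(-1376409194/307715)) = 1/(-307715/1376409194) = -1376409194/307715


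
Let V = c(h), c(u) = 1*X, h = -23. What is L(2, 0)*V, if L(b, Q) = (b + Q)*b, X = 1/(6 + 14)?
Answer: 1/5 ≈ 0.20000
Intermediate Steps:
X = 1/20 ≈ 0.050000
L(b, Q) = b*(Q + b) (L(b, Q) = (Q + b)*b = b*(Q + b))
c(u) = 1/20 (c(u) = 1*(1/20) = 1/20)
V = 1/20 ≈ 0.050000
L(2, 0)*V = (2*(0 + 2))*(1/20) = (2*2)*(1/20) = 4*(1/20) = 1/5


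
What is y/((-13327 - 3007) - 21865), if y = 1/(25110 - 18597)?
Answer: -1/248790087 ≈ -4.0195e-9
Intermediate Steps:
y = 1/6513 ≈ 0.00015354
y/((-13327 - 3007) - 21865) = 1/(6513*((-13327 - 3007) - 21865)) = 1/(6513*(-16334 - 21865)) = (1/6513)/(-38199) = (1/6513)*(-1/38199) = -1/248790087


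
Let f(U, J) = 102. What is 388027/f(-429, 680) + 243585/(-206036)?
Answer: 39961342651/10507836 ≈ 3803.0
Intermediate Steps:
388027/f(-429, 680) + 243585/(-206036) = 388027/102 + 243585/(-206036) = 388027*(1/102) + 243585*(-1/206036) = 388027/102 - 243585/206036 = 39961342651/10507836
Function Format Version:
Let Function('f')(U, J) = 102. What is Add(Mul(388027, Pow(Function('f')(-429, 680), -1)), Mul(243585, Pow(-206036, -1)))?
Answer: Rational(39961342651, 10507836) ≈ 3803.0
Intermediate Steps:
Add(Mul(388027, Pow(Function('f')(-429, 680), -1)), Mul(243585, Pow(-206036, -1))) = Add(Mul(388027, Pow(102, -1)), Mul(243585, Pow(-206036, -1))) = Add(Mul(388027, Rational(1, 102)), Mul(243585, Rational(-1, 206036))) = Add(Rational(388027, 102), Rational(-243585, 206036)) = Rational(39961342651, 10507836)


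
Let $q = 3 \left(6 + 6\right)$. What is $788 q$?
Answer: $28368$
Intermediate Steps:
$q = 36$ ($q = 3 \cdot 12 = 36$)
$788 q = 788 \cdot 36 = 28368$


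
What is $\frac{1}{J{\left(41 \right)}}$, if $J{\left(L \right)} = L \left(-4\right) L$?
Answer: $- \frac{1}{6724} \approx -0.00014872$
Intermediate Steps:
$J{\left(L \right)} = - 4 L^{2}$ ($J{\left(L \right)} = - 4 L L = - 4 L^{2}$)
$\frac{1}{J{\left(41 \right)}} = \frac{1}{\left(-4\right) 41^{2}} = \frac{1}{\left(-4\right) 1681} = \frac{1}{-6724} = - \frac{1}{6724}$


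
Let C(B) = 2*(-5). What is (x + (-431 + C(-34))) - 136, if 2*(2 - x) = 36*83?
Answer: -2069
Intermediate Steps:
x = -1492 (x = 2 - 18*83 = 2 - ½*2988 = 2 - 1494 = -1492)
C(B) = -10
(x + (-431 + C(-34))) - 136 = (-1492 + (-431 - 10)) - 136 = (-1492 - 441) - 136 = -1933 - 136 = -2069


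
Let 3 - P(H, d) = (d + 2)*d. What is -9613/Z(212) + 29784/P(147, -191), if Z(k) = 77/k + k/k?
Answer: -3065444473/434656 ≈ -7052.6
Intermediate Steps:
P(H, d) = 3 - d*(2 + d) (P(H, d) = 3 - (d + 2)*d = 3 - (2 + d)*d = 3 - d*(2 + d))
Z(k) = 1 + 77/k (Z(k) = 77/k + 1 = 1 + 77/k)
-9613/Z(212) + 29784/P(147, -191) = -9613*212/(77 + 212) + 29784/(3 - 1*(-191)² - 2*(-191)) = -9613/((1/212)*289) + 29784/(3 - 1*36481 + 382) = -9613/289/212 + 29784/(3 - 36481 + 382) = -9613*212/289 + 29784/(-36096) = -2037956/289 + 29784*(-1/36096) = -2037956/289 - 1241/1504 = -3065444473/434656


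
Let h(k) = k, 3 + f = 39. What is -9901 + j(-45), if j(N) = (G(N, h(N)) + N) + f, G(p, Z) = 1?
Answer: -9909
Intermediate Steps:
f = 36 (f = -3 + 39 = 36)
j(N) = 37 + N (j(N) = (1 + N) + 36 = 37 + N)
-9901 + j(-45) = -9901 + (37 - 45) = -9901 - 8 = -9909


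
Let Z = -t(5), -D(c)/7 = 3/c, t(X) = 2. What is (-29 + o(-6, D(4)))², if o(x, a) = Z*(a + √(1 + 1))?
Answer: 1401/4 + 74*√2 ≈ 454.90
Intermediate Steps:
D(c) = -21/c
Z = -2 (Z = -1*2 = -2)
o(x, a) = -2*a - 2*√2 (o(x, a) = -2*(a + √(1 + 1)) = -2*(a + √2) = -2*a - 2*√2)
(-29 + o(-6, D(4)))² = (-29 + (-(-42)/4 - 2*√2))² = (-29 + (-2*(-21/4) - 2*√2))² = (-29 + (21/2 - 2*√2))² = (-37/2 - 2*√2)²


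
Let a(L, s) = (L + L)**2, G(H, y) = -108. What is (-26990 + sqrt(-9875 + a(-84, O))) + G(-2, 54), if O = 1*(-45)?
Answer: -27098 + sqrt(18349) ≈ -26963.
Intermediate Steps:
O = -45
a(L, s) = 4*L**2 (a(L, s) = (2*L)**2 = 4*L**2)
(-26990 + sqrt(-9875 + a(-84, O))) + G(-2, 54) = (-26990 + sqrt(-9875 + 4*(-84)**2)) - 108 = (-26990 + sqrt(-9875 + 4*7056)) - 108 = (-26990 + sqrt(-9875 + 28224)) - 108 = (-26990 + sqrt(18349)) - 108 = -27098 + sqrt(18349)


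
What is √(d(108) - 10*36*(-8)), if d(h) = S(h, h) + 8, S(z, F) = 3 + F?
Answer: √2999 ≈ 54.763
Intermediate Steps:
d(h) = 11 + h (d(h) = (3 + h) + 8 = 11 + h)
√(d(108) - 10*36*(-8)) = √((11 + 108) - 10*36*(-8)) = √(119 - 360*(-8)) = √(119 + 2880) = √2999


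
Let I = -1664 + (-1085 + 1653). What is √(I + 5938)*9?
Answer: 27*√538 ≈ 626.26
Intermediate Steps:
I = -1096 (I = -1664 + 568 = -1096)
√(I + 5938)*9 = √(-1096 + 5938)*9 = √4842*9 = (3*√538)*9 = 27*√538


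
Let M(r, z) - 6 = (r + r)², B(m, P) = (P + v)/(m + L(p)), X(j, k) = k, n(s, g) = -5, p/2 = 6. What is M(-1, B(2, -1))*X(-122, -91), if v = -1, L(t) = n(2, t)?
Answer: -910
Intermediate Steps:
p = 12 (p = 2*6 = 12)
L(t) = -5
B(m, P) = (-1 + P)/(-5 + m) (B(m, P) = (P - 1)/(m - 5) = (-1 + P)/(-5 + m))
M(r, z) = 6 + 4*r² (M(r, z) = 6 + (r + r)² = 6 + (2*r)² = 6 + 4*r²)
M(-1, B(2, -1))*X(-122, -91) = (6 + 4*(-1)²)*(-91) = (6 + 4*1)*(-91) = (6 + 4)*(-91) = 10*(-91) = -910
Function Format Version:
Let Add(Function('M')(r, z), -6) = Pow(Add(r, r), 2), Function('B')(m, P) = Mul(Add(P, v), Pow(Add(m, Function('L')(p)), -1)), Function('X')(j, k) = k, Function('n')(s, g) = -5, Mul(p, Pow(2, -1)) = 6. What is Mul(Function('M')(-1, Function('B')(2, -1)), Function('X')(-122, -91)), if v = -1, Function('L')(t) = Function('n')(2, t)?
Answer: -910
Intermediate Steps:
p = 12 (p = Mul(2, 6) = 12)
Function('L')(t) = -5
Function('B')(m, P) = Mul(Pow(Add(-5, m), -1), Add(-1, P)) (Function('B')(m, P) = Mul(Add(P, -1), Pow(Add(m, -5), -1)) = Mul(Add(-1, P), Pow(Add(-5, m), -1)) = Mul(Pow(Add(-5, m), -1), Add(-1, P)))
Function('M')(r, z) = Add(6, Mul(4, Pow(r, 2))) (Function('M')(r, z) = Add(6, Pow(Add(r, r), 2)) = Add(6, Pow(Mul(2, r), 2)) = Add(6, Mul(4, Pow(r, 2))))
Mul(Function('M')(-1, Function('B')(2, -1)), Function('X')(-122, -91)) = Mul(Add(6, Mul(4, Pow(-1, 2))), -91) = Mul(Add(6, Mul(4, 1)), -91) = Mul(Add(6, 4), -91) = Mul(10, -91) = -910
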